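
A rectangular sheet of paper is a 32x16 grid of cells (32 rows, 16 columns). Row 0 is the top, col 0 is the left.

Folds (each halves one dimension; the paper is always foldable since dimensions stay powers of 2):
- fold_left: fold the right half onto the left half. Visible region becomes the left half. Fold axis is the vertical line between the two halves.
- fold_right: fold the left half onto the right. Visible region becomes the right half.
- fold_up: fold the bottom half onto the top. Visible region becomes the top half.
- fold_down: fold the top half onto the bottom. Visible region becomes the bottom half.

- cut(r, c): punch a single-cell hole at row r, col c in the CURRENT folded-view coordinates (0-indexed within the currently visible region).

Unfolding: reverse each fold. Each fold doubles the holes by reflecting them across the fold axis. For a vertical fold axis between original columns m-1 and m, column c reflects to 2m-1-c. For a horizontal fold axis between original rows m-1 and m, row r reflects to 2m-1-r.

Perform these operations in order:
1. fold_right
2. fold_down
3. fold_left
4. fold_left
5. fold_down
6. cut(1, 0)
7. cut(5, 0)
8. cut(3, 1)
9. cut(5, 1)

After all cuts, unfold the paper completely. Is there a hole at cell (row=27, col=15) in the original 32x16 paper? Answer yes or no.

Answer: no

Derivation:
Op 1 fold_right: fold axis v@8; visible region now rows[0,32) x cols[8,16) = 32x8
Op 2 fold_down: fold axis h@16; visible region now rows[16,32) x cols[8,16) = 16x8
Op 3 fold_left: fold axis v@12; visible region now rows[16,32) x cols[8,12) = 16x4
Op 4 fold_left: fold axis v@10; visible region now rows[16,32) x cols[8,10) = 16x2
Op 5 fold_down: fold axis h@24; visible region now rows[24,32) x cols[8,10) = 8x2
Op 6 cut(1, 0): punch at orig (25,8); cuts so far [(25, 8)]; region rows[24,32) x cols[8,10) = 8x2
Op 7 cut(5, 0): punch at orig (29,8); cuts so far [(25, 8), (29, 8)]; region rows[24,32) x cols[8,10) = 8x2
Op 8 cut(3, 1): punch at orig (27,9); cuts so far [(25, 8), (27, 9), (29, 8)]; region rows[24,32) x cols[8,10) = 8x2
Op 9 cut(5, 1): punch at orig (29,9); cuts so far [(25, 8), (27, 9), (29, 8), (29, 9)]; region rows[24,32) x cols[8,10) = 8x2
Unfold 1 (reflect across h@24): 8 holes -> [(18, 8), (18, 9), (20, 9), (22, 8), (25, 8), (27, 9), (29, 8), (29, 9)]
Unfold 2 (reflect across v@10): 16 holes -> [(18, 8), (18, 9), (18, 10), (18, 11), (20, 9), (20, 10), (22, 8), (22, 11), (25, 8), (25, 11), (27, 9), (27, 10), (29, 8), (29, 9), (29, 10), (29, 11)]
Unfold 3 (reflect across v@12): 32 holes -> [(18, 8), (18, 9), (18, 10), (18, 11), (18, 12), (18, 13), (18, 14), (18, 15), (20, 9), (20, 10), (20, 13), (20, 14), (22, 8), (22, 11), (22, 12), (22, 15), (25, 8), (25, 11), (25, 12), (25, 15), (27, 9), (27, 10), (27, 13), (27, 14), (29, 8), (29, 9), (29, 10), (29, 11), (29, 12), (29, 13), (29, 14), (29, 15)]
Unfold 4 (reflect across h@16): 64 holes -> [(2, 8), (2, 9), (2, 10), (2, 11), (2, 12), (2, 13), (2, 14), (2, 15), (4, 9), (4, 10), (4, 13), (4, 14), (6, 8), (6, 11), (6, 12), (6, 15), (9, 8), (9, 11), (9, 12), (9, 15), (11, 9), (11, 10), (11, 13), (11, 14), (13, 8), (13, 9), (13, 10), (13, 11), (13, 12), (13, 13), (13, 14), (13, 15), (18, 8), (18, 9), (18, 10), (18, 11), (18, 12), (18, 13), (18, 14), (18, 15), (20, 9), (20, 10), (20, 13), (20, 14), (22, 8), (22, 11), (22, 12), (22, 15), (25, 8), (25, 11), (25, 12), (25, 15), (27, 9), (27, 10), (27, 13), (27, 14), (29, 8), (29, 9), (29, 10), (29, 11), (29, 12), (29, 13), (29, 14), (29, 15)]
Unfold 5 (reflect across v@8): 128 holes -> [(2, 0), (2, 1), (2, 2), (2, 3), (2, 4), (2, 5), (2, 6), (2, 7), (2, 8), (2, 9), (2, 10), (2, 11), (2, 12), (2, 13), (2, 14), (2, 15), (4, 1), (4, 2), (4, 5), (4, 6), (4, 9), (4, 10), (4, 13), (4, 14), (6, 0), (6, 3), (6, 4), (6, 7), (6, 8), (6, 11), (6, 12), (6, 15), (9, 0), (9, 3), (9, 4), (9, 7), (9, 8), (9, 11), (9, 12), (9, 15), (11, 1), (11, 2), (11, 5), (11, 6), (11, 9), (11, 10), (11, 13), (11, 14), (13, 0), (13, 1), (13, 2), (13, 3), (13, 4), (13, 5), (13, 6), (13, 7), (13, 8), (13, 9), (13, 10), (13, 11), (13, 12), (13, 13), (13, 14), (13, 15), (18, 0), (18, 1), (18, 2), (18, 3), (18, 4), (18, 5), (18, 6), (18, 7), (18, 8), (18, 9), (18, 10), (18, 11), (18, 12), (18, 13), (18, 14), (18, 15), (20, 1), (20, 2), (20, 5), (20, 6), (20, 9), (20, 10), (20, 13), (20, 14), (22, 0), (22, 3), (22, 4), (22, 7), (22, 8), (22, 11), (22, 12), (22, 15), (25, 0), (25, 3), (25, 4), (25, 7), (25, 8), (25, 11), (25, 12), (25, 15), (27, 1), (27, 2), (27, 5), (27, 6), (27, 9), (27, 10), (27, 13), (27, 14), (29, 0), (29, 1), (29, 2), (29, 3), (29, 4), (29, 5), (29, 6), (29, 7), (29, 8), (29, 9), (29, 10), (29, 11), (29, 12), (29, 13), (29, 14), (29, 15)]
Holes: [(2, 0), (2, 1), (2, 2), (2, 3), (2, 4), (2, 5), (2, 6), (2, 7), (2, 8), (2, 9), (2, 10), (2, 11), (2, 12), (2, 13), (2, 14), (2, 15), (4, 1), (4, 2), (4, 5), (4, 6), (4, 9), (4, 10), (4, 13), (4, 14), (6, 0), (6, 3), (6, 4), (6, 7), (6, 8), (6, 11), (6, 12), (6, 15), (9, 0), (9, 3), (9, 4), (9, 7), (9, 8), (9, 11), (9, 12), (9, 15), (11, 1), (11, 2), (11, 5), (11, 6), (11, 9), (11, 10), (11, 13), (11, 14), (13, 0), (13, 1), (13, 2), (13, 3), (13, 4), (13, 5), (13, 6), (13, 7), (13, 8), (13, 9), (13, 10), (13, 11), (13, 12), (13, 13), (13, 14), (13, 15), (18, 0), (18, 1), (18, 2), (18, 3), (18, 4), (18, 5), (18, 6), (18, 7), (18, 8), (18, 9), (18, 10), (18, 11), (18, 12), (18, 13), (18, 14), (18, 15), (20, 1), (20, 2), (20, 5), (20, 6), (20, 9), (20, 10), (20, 13), (20, 14), (22, 0), (22, 3), (22, 4), (22, 7), (22, 8), (22, 11), (22, 12), (22, 15), (25, 0), (25, 3), (25, 4), (25, 7), (25, 8), (25, 11), (25, 12), (25, 15), (27, 1), (27, 2), (27, 5), (27, 6), (27, 9), (27, 10), (27, 13), (27, 14), (29, 0), (29, 1), (29, 2), (29, 3), (29, 4), (29, 5), (29, 6), (29, 7), (29, 8), (29, 9), (29, 10), (29, 11), (29, 12), (29, 13), (29, 14), (29, 15)]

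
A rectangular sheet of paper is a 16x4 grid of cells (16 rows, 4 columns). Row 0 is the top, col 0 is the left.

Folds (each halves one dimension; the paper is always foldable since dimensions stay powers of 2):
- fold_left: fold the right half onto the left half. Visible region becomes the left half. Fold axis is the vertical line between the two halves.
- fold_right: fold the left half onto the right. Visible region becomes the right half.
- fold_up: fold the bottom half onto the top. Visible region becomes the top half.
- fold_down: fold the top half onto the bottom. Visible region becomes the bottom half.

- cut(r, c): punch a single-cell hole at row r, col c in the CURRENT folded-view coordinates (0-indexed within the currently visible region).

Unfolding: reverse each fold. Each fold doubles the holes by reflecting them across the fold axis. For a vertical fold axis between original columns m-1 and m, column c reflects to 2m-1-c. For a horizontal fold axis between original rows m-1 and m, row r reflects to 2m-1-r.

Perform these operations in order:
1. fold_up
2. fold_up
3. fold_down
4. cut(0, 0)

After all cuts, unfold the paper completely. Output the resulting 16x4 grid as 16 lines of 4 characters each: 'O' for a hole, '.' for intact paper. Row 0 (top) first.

Op 1 fold_up: fold axis h@8; visible region now rows[0,8) x cols[0,4) = 8x4
Op 2 fold_up: fold axis h@4; visible region now rows[0,4) x cols[0,4) = 4x4
Op 3 fold_down: fold axis h@2; visible region now rows[2,4) x cols[0,4) = 2x4
Op 4 cut(0, 0): punch at orig (2,0); cuts so far [(2, 0)]; region rows[2,4) x cols[0,4) = 2x4
Unfold 1 (reflect across h@2): 2 holes -> [(1, 0), (2, 0)]
Unfold 2 (reflect across h@4): 4 holes -> [(1, 0), (2, 0), (5, 0), (6, 0)]
Unfold 3 (reflect across h@8): 8 holes -> [(1, 0), (2, 0), (5, 0), (6, 0), (9, 0), (10, 0), (13, 0), (14, 0)]

Answer: ....
O...
O...
....
....
O...
O...
....
....
O...
O...
....
....
O...
O...
....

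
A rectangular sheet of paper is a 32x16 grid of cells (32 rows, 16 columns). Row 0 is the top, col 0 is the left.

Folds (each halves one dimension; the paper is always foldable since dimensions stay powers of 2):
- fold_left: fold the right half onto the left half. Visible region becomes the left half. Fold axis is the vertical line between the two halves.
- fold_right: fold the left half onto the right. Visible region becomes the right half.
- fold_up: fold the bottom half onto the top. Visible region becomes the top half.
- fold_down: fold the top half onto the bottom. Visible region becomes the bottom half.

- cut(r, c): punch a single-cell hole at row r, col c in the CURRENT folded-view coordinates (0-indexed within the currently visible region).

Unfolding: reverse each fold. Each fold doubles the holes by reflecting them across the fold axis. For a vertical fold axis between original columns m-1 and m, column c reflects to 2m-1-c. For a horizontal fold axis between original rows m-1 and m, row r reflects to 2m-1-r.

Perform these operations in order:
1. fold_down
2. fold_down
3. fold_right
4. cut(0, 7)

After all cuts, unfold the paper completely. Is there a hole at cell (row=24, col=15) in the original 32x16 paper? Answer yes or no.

Op 1 fold_down: fold axis h@16; visible region now rows[16,32) x cols[0,16) = 16x16
Op 2 fold_down: fold axis h@24; visible region now rows[24,32) x cols[0,16) = 8x16
Op 3 fold_right: fold axis v@8; visible region now rows[24,32) x cols[8,16) = 8x8
Op 4 cut(0, 7): punch at orig (24,15); cuts so far [(24, 15)]; region rows[24,32) x cols[8,16) = 8x8
Unfold 1 (reflect across v@8): 2 holes -> [(24, 0), (24, 15)]
Unfold 2 (reflect across h@24): 4 holes -> [(23, 0), (23, 15), (24, 0), (24, 15)]
Unfold 3 (reflect across h@16): 8 holes -> [(7, 0), (7, 15), (8, 0), (8, 15), (23, 0), (23, 15), (24, 0), (24, 15)]
Holes: [(7, 0), (7, 15), (8, 0), (8, 15), (23, 0), (23, 15), (24, 0), (24, 15)]

Answer: yes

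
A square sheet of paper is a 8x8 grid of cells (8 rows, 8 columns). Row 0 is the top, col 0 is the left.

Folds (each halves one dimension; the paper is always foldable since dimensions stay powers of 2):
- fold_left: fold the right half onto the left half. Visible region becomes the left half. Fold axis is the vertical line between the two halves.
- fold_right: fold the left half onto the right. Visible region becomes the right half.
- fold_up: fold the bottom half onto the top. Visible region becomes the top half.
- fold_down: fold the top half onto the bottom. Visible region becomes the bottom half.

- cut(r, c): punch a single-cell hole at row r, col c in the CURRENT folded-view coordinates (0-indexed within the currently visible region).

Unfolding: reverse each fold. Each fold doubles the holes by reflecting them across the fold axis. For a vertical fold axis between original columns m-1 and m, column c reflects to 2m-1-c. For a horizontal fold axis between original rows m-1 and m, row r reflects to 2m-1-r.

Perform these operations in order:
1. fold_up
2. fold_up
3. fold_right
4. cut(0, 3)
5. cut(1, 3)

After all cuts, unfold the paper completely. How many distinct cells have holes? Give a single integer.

Op 1 fold_up: fold axis h@4; visible region now rows[0,4) x cols[0,8) = 4x8
Op 2 fold_up: fold axis h@2; visible region now rows[0,2) x cols[0,8) = 2x8
Op 3 fold_right: fold axis v@4; visible region now rows[0,2) x cols[4,8) = 2x4
Op 4 cut(0, 3): punch at orig (0,7); cuts so far [(0, 7)]; region rows[0,2) x cols[4,8) = 2x4
Op 5 cut(1, 3): punch at orig (1,7); cuts so far [(0, 7), (1, 7)]; region rows[0,2) x cols[4,8) = 2x4
Unfold 1 (reflect across v@4): 4 holes -> [(0, 0), (0, 7), (1, 0), (1, 7)]
Unfold 2 (reflect across h@2): 8 holes -> [(0, 0), (0, 7), (1, 0), (1, 7), (2, 0), (2, 7), (3, 0), (3, 7)]
Unfold 3 (reflect across h@4): 16 holes -> [(0, 0), (0, 7), (1, 0), (1, 7), (2, 0), (2, 7), (3, 0), (3, 7), (4, 0), (4, 7), (5, 0), (5, 7), (6, 0), (6, 7), (7, 0), (7, 7)]

Answer: 16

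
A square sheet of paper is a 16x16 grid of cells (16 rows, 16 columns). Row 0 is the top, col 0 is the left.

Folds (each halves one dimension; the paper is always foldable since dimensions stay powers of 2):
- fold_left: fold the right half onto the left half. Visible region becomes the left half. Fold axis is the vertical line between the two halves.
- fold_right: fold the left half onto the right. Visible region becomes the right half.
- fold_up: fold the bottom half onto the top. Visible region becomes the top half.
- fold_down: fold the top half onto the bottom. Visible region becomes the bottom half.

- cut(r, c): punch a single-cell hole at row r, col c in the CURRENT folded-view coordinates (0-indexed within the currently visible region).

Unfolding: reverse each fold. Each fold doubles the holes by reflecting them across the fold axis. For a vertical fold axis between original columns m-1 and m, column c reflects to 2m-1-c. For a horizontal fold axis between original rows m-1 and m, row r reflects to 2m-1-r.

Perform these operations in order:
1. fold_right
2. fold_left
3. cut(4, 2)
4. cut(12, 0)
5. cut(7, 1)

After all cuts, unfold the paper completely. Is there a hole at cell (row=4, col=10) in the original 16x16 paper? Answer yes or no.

Op 1 fold_right: fold axis v@8; visible region now rows[0,16) x cols[8,16) = 16x8
Op 2 fold_left: fold axis v@12; visible region now rows[0,16) x cols[8,12) = 16x4
Op 3 cut(4, 2): punch at orig (4,10); cuts so far [(4, 10)]; region rows[0,16) x cols[8,12) = 16x4
Op 4 cut(12, 0): punch at orig (12,8); cuts so far [(4, 10), (12, 8)]; region rows[0,16) x cols[8,12) = 16x4
Op 5 cut(7, 1): punch at orig (7,9); cuts so far [(4, 10), (7, 9), (12, 8)]; region rows[0,16) x cols[8,12) = 16x4
Unfold 1 (reflect across v@12): 6 holes -> [(4, 10), (4, 13), (7, 9), (7, 14), (12, 8), (12, 15)]
Unfold 2 (reflect across v@8): 12 holes -> [(4, 2), (4, 5), (4, 10), (4, 13), (7, 1), (7, 6), (7, 9), (7, 14), (12, 0), (12, 7), (12, 8), (12, 15)]
Holes: [(4, 2), (4, 5), (4, 10), (4, 13), (7, 1), (7, 6), (7, 9), (7, 14), (12, 0), (12, 7), (12, 8), (12, 15)]

Answer: yes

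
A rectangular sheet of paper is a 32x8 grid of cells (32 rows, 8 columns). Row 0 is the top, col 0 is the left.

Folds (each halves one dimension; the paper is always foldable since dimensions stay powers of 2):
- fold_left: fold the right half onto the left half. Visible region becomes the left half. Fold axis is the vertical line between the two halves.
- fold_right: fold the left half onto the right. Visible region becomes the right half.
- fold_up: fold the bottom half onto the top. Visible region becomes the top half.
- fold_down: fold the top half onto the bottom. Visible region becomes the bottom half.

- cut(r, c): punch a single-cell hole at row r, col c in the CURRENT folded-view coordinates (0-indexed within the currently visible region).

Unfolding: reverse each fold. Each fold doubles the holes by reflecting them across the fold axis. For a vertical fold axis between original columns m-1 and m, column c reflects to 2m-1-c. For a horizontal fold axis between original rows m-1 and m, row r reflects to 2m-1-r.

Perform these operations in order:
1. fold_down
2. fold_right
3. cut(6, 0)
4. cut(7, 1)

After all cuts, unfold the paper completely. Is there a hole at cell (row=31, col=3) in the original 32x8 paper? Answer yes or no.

Op 1 fold_down: fold axis h@16; visible region now rows[16,32) x cols[0,8) = 16x8
Op 2 fold_right: fold axis v@4; visible region now rows[16,32) x cols[4,8) = 16x4
Op 3 cut(6, 0): punch at orig (22,4); cuts so far [(22, 4)]; region rows[16,32) x cols[4,8) = 16x4
Op 4 cut(7, 1): punch at orig (23,5); cuts so far [(22, 4), (23, 5)]; region rows[16,32) x cols[4,8) = 16x4
Unfold 1 (reflect across v@4): 4 holes -> [(22, 3), (22, 4), (23, 2), (23, 5)]
Unfold 2 (reflect across h@16): 8 holes -> [(8, 2), (8, 5), (9, 3), (9, 4), (22, 3), (22, 4), (23, 2), (23, 5)]
Holes: [(8, 2), (8, 5), (9, 3), (9, 4), (22, 3), (22, 4), (23, 2), (23, 5)]

Answer: no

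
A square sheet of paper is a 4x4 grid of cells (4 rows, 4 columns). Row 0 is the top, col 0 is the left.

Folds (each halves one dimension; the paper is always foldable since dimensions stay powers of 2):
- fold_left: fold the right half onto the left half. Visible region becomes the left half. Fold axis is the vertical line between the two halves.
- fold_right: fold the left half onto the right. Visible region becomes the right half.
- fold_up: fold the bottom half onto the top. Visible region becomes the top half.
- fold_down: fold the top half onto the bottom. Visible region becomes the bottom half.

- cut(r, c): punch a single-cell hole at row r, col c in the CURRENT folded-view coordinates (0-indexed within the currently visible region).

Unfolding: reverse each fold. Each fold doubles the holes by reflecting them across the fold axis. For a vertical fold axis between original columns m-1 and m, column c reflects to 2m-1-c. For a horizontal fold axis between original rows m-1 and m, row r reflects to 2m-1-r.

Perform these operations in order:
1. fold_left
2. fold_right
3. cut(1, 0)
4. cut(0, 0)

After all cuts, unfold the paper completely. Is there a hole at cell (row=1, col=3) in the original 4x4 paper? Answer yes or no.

Op 1 fold_left: fold axis v@2; visible region now rows[0,4) x cols[0,2) = 4x2
Op 2 fold_right: fold axis v@1; visible region now rows[0,4) x cols[1,2) = 4x1
Op 3 cut(1, 0): punch at orig (1,1); cuts so far [(1, 1)]; region rows[0,4) x cols[1,2) = 4x1
Op 4 cut(0, 0): punch at orig (0,1); cuts so far [(0, 1), (1, 1)]; region rows[0,4) x cols[1,2) = 4x1
Unfold 1 (reflect across v@1): 4 holes -> [(0, 0), (0, 1), (1, 0), (1, 1)]
Unfold 2 (reflect across v@2): 8 holes -> [(0, 0), (0, 1), (0, 2), (0, 3), (1, 0), (1, 1), (1, 2), (1, 3)]
Holes: [(0, 0), (0, 1), (0, 2), (0, 3), (1, 0), (1, 1), (1, 2), (1, 3)]

Answer: yes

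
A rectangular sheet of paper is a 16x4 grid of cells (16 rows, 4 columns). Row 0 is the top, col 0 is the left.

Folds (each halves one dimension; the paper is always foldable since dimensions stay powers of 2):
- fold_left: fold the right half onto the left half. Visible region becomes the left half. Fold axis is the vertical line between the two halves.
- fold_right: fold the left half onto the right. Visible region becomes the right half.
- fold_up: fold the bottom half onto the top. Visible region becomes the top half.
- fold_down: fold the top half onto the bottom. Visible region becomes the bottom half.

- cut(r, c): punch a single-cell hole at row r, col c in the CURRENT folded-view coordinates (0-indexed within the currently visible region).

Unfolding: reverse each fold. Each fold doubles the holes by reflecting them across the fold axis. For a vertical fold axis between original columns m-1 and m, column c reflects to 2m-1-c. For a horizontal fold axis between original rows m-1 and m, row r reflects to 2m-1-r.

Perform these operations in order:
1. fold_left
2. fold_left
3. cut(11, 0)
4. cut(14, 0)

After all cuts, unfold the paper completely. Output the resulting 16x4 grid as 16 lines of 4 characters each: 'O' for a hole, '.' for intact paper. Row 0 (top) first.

Answer: ....
....
....
....
....
....
....
....
....
....
....
OOOO
....
....
OOOO
....

Derivation:
Op 1 fold_left: fold axis v@2; visible region now rows[0,16) x cols[0,2) = 16x2
Op 2 fold_left: fold axis v@1; visible region now rows[0,16) x cols[0,1) = 16x1
Op 3 cut(11, 0): punch at orig (11,0); cuts so far [(11, 0)]; region rows[0,16) x cols[0,1) = 16x1
Op 4 cut(14, 0): punch at orig (14,0); cuts so far [(11, 0), (14, 0)]; region rows[0,16) x cols[0,1) = 16x1
Unfold 1 (reflect across v@1): 4 holes -> [(11, 0), (11, 1), (14, 0), (14, 1)]
Unfold 2 (reflect across v@2): 8 holes -> [(11, 0), (11, 1), (11, 2), (11, 3), (14, 0), (14, 1), (14, 2), (14, 3)]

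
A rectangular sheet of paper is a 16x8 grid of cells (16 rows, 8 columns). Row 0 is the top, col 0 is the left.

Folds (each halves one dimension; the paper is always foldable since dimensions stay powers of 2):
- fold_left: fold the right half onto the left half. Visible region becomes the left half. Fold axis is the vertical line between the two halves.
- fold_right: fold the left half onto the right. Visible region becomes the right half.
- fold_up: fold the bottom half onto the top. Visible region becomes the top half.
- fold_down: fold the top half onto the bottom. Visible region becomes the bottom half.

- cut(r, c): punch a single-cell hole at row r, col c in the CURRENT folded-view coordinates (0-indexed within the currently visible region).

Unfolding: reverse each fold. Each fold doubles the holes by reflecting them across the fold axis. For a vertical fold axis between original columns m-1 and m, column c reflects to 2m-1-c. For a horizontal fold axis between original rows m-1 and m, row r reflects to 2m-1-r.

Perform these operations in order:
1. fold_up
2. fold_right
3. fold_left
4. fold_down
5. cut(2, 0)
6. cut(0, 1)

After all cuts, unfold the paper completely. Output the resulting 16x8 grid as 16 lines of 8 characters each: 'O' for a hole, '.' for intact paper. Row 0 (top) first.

Op 1 fold_up: fold axis h@8; visible region now rows[0,8) x cols[0,8) = 8x8
Op 2 fold_right: fold axis v@4; visible region now rows[0,8) x cols[4,8) = 8x4
Op 3 fold_left: fold axis v@6; visible region now rows[0,8) x cols[4,6) = 8x2
Op 4 fold_down: fold axis h@4; visible region now rows[4,8) x cols[4,6) = 4x2
Op 5 cut(2, 0): punch at orig (6,4); cuts so far [(6, 4)]; region rows[4,8) x cols[4,6) = 4x2
Op 6 cut(0, 1): punch at orig (4,5); cuts so far [(4, 5), (6, 4)]; region rows[4,8) x cols[4,6) = 4x2
Unfold 1 (reflect across h@4): 4 holes -> [(1, 4), (3, 5), (4, 5), (6, 4)]
Unfold 2 (reflect across v@6): 8 holes -> [(1, 4), (1, 7), (3, 5), (3, 6), (4, 5), (4, 6), (6, 4), (6, 7)]
Unfold 3 (reflect across v@4): 16 holes -> [(1, 0), (1, 3), (1, 4), (1, 7), (3, 1), (3, 2), (3, 5), (3, 6), (4, 1), (4, 2), (4, 5), (4, 6), (6, 0), (6, 3), (6, 4), (6, 7)]
Unfold 4 (reflect across h@8): 32 holes -> [(1, 0), (1, 3), (1, 4), (1, 7), (3, 1), (3, 2), (3, 5), (3, 6), (4, 1), (4, 2), (4, 5), (4, 6), (6, 0), (6, 3), (6, 4), (6, 7), (9, 0), (9, 3), (9, 4), (9, 7), (11, 1), (11, 2), (11, 5), (11, 6), (12, 1), (12, 2), (12, 5), (12, 6), (14, 0), (14, 3), (14, 4), (14, 7)]

Answer: ........
O..OO..O
........
.OO..OO.
.OO..OO.
........
O..OO..O
........
........
O..OO..O
........
.OO..OO.
.OO..OO.
........
O..OO..O
........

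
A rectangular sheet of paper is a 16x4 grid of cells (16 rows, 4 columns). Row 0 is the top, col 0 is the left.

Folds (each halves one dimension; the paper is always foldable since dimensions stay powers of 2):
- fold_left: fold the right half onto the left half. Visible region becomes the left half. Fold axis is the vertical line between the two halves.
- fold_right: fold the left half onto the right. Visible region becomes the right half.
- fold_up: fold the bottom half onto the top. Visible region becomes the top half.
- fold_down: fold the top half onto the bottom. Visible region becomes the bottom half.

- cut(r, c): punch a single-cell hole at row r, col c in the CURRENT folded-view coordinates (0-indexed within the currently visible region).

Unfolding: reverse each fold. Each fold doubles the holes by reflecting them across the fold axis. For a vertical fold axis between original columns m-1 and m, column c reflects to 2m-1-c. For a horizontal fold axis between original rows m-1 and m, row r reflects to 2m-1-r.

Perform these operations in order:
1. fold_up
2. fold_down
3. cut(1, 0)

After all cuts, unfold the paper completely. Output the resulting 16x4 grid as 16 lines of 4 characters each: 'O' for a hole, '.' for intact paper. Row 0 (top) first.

Answer: ....
....
O...
....
....
O...
....
....
....
....
O...
....
....
O...
....
....

Derivation:
Op 1 fold_up: fold axis h@8; visible region now rows[0,8) x cols[0,4) = 8x4
Op 2 fold_down: fold axis h@4; visible region now rows[4,8) x cols[0,4) = 4x4
Op 3 cut(1, 0): punch at orig (5,0); cuts so far [(5, 0)]; region rows[4,8) x cols[0,4) = 4x4
Unfold 1 (reflect across h@4): 2 holes -> [(2, 0), (5, 0)]
Unfold 2 (reflect across h@8): 4 holes -> [(2, 0), (5, 0), (10, 0), (13, 0)]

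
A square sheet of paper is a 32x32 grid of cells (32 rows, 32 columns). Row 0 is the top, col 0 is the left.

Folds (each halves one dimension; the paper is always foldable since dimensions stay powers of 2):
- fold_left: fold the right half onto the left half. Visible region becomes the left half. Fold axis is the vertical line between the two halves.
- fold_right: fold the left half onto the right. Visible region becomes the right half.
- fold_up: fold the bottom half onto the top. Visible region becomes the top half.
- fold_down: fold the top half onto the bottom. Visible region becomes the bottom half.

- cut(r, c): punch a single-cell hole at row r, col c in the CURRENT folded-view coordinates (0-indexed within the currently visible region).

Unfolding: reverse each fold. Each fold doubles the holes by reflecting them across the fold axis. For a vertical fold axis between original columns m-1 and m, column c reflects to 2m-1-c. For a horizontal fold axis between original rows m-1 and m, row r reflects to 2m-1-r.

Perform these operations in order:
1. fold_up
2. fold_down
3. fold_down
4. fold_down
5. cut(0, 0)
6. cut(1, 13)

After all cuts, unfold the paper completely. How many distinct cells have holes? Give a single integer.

Op 1 fold_up: fold axis h@16; visible region now rows[0,16) x cols[0,32) = 16x32
Op 2 fold_down: fold axis h@8; visible region now rows[8,16) x cols[0,32) = 8x32
Op 3 fold_down: fold axis h@12; visible region now rows[12,16) x cols[0,32) = 4x32
Op 4 fold_down: fold axis h@14; visible region now rows[14,16) x cols[0,32) = 2x32
Op 5 cut(0, 0): punch at orig (14,0); cuts so far [(14, 0)]; region rows[14,16) x cols[0,32) = 2x32
Op 6 cut(1, 13): punch at orig (15,13); cuts so far [(14, 0), (15, 13)]; region rows[14,16) x cols[0,32) = 2x32
Unfold 1 (reflect across h@14): 4 holes -> [(12, 13), (13, 0), (14, 0), (15, 13)]
Unfold 2 (reflect across h@12): 8 holes -> [(8, 13), (9, 0), (10, 0), (11, 13), (12, 13), (13, 0), (14, 0), (15, 13)]
Unfold 3 (reflect across h@8): 16 holes -> [(0, 13), (1, 0), (2, 0), (3, 13), (4, 13), (5, 0), (6, 0), (7, 13), (8, 13), (9, 0), (10, 0), (11, 13), (12, 13), (13, 0), (14, 0), (15, 13)]
Unfold 4 (reflect across h@16): 32 holes -> [(0, 13), (1, 0), (2, 0), (3, 13), (4, 13), (5, 0), (6, 0), (7, 13), (8, 13), (9, 0), (10, 0), (11, 13), (12, 13), (13, 0), (14, 0), (15, 13), (16, 13), (17, 0), (18, 0), (19, 13), (20, 13), (21, 0), (22, 0), (23, 13), (24, 13), (25, 0), (26, 0), (27, 13), (28, 13), (29, 0), (30, 0), (31, 13)]

Answer: 32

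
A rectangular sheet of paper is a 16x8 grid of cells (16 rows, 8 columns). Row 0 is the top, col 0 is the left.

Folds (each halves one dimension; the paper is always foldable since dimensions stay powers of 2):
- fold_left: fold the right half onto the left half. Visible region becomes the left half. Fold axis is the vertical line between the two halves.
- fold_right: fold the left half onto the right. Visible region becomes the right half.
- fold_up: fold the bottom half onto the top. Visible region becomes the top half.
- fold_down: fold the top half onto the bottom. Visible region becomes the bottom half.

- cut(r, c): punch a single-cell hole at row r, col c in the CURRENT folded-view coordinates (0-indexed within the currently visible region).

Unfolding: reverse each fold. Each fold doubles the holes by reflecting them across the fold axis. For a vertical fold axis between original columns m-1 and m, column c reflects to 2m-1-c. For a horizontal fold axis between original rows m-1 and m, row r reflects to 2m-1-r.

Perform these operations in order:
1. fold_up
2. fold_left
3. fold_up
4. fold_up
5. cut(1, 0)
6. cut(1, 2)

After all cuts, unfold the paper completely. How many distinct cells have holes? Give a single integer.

Op 1 fold_up: fold axis h@8; visible region now rows[0,8) x cols[0,8) = 8x8
Op 2 fold_left: fold axis v@4; visible region now rows[0,8) x cols[0,4) = 8x4
Op 3 fold_up: fold axis h@4; visible region now rows[0,4) x cols[0,4) = 4x4
Op 4 fold_up: fold axis h@2; visible region now rows[0,2) x cols[0,4) = 2x4
Op 5 cut(1, 0): punch at orig (1,0); cuts so far [(1, 0)]; region rows[0,2) x cols[0,4) = 2x4
Op 6 cut(1, 2): punch at orig (1,2); cuts so far [(1, 0), (1, 2)]; region rows[0,2) x cols[0,4) = 2x4
Unfold 1 (reflect across h@2): 4 holes -> [(1, 0), (1, 2), (2, 0), (2, 2)]
Unfold 2 (reflect across h@4): 8 holes -> [(1, 0), (1, 2), (2, 0), (2, 2), (5, 0), (5, 2), (6, 0), (6, 2)]
Unfold 3 (reflect across v@4): 16 holes -> [(1, 0), (1, 2), (1, 5), (1, 7), (2, 0), (2, 2), (2, 5), (2, 7), (5, 0), (5, 2), (5, 5), (5, 7), (6, 0), (6, 2), (6, 5), (6, 7)]
Unfold 4 (reflect across h@8): 32 holes -> [(1, 0), (1, 2), (1, 5), (1, 7), (2, 0), (2, 2), (2, 5), (2, 7), (5, 0), (5, 2), (5, 5), (5, 7), (6, 0), (6, 2), (6, 5), (6, 7), (9, 0), (9, 2), (9, 5), (9, 7), (10, 0), (10, 2), (10, 5), (10, 7), (13, 0), (13, 2), (13, 5), (13, 7), (14, 0), (14, 2), (14, 5), (14, 7)]

Answer: 32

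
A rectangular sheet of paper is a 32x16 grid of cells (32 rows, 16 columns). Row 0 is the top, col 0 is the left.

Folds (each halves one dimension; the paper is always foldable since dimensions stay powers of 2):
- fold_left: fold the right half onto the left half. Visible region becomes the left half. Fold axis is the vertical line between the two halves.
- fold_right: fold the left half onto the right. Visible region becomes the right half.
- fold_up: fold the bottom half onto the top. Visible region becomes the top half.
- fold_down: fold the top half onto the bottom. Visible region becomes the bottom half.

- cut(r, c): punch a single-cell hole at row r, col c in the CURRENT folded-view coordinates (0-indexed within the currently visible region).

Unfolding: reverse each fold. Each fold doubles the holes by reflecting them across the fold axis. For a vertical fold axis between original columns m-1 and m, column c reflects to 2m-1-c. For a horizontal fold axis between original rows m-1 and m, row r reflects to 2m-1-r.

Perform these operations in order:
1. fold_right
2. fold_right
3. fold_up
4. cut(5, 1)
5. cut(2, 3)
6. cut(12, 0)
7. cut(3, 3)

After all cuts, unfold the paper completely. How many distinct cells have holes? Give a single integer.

Answer: 32

Derivation:
Op 1 fold_right: fold axis v@8; visible region now rows[0,32) x cols[8,16) = 32x8
Op 2 fold_right: fold axis v@12; visible region now rows[0,32) x cols[12,16) = 32x4
Op 3 fold_up: fold axis h@16; visible region now rows[0,16) x cols[12,16) = 16x4
Op 4 cut(5, 1): punch at orig (5,13); cuts so far [(5, 13)]; region rows[0,16) x cols[12,16) = 16x4
Op 5 cut(2, 3): punch at orig (2,15); cuts so far [(2, 15), (5, 13)]; region rows[0,16) x cols[12,16) = 16x4
Op 6 cut(12, 0): punch at orig (12,12); cuts so far [(2, 15), (5, 13), (12, 12)]; region rows[0,16) x cols[12,16) = 16x4
Op 7 cut(3, 3): punch at orig (3,15); cuts so far [(2, 15), (3, 15), (5, 13), (12, 12)]; region rows[0,16) x cols[12,16) = 16x4
Unfold 1 (reflect across h@16): 8 holes -> [(2, 15), (3, 15), (5, 13), (12, 12), (19, 12), (26, 13), (28, 15), (29, 15)]
Unfold 2 (reflect across v@12): 16 holes -> [(2, 8), (2, 15), (3, 8), (3, 15), (5, 10), (5, 13), (12, 11), (12, 12), (19, 11), (19, 12), (26, 10), (26, 13), (28, 8), (28, 15), (29, 8), (29, 15)]
Unfold 3 (reflect across v@8): 32 holes -> [(2, 0), (2, 7), (2, 8), (2, 15), (3, 0), (3, 7), (3, 8), (3, 15), (5, 2), (5, 5), (5, 10), (5, 13), (12, 3), (12, 4), (12, 11), (12, 12), (19, 3), (19, 4), (19, 11), (19, 12), (26, 2), (26, 5), (26, 10), (26, 13), (28, 0), (28, 7), (28, 8), (28, 15), (29, 0), (29, 7), (29, 8), (29, 15)]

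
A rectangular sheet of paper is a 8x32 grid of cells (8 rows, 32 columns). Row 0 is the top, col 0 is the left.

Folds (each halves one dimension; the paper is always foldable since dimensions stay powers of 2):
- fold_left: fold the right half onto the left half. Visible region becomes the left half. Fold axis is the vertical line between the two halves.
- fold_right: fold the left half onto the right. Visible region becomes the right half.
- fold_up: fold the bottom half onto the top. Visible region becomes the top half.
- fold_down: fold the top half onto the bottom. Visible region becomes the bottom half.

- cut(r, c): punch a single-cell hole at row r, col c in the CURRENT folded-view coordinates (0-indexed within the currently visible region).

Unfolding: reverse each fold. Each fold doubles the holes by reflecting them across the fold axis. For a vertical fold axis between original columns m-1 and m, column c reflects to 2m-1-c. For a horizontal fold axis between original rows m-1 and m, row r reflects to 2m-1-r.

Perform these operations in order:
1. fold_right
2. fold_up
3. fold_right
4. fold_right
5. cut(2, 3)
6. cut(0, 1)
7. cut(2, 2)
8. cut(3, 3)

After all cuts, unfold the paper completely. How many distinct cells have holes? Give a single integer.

Op 1 fold_right: fold axis v@16; visible region now rows[0,8) x cols[16,32) = 8x16
Op 2 fold_up: fold axis h@4; visible region now rows[0,4) x cols[16,32) = 4x16
Op 3 fold_right: fold axis v@24; visible region now rows[0,4) x cols[24,32) = 4x8
Op 4 fold_right: fold axis v@28; visible region now rows[0,4) x cols[28,32) = 4x4
Op 5 cut(2, 3): punch at orig (2,31); cuts so far [(2, 31)]; region rows[0,4) x cols[28,32) = 4x4
Op 6 cut(0, 1): punch at orig (0,29); cuts so far [(0, 29), (2, 31)]; region rows[0,4) x cols[28,32) = 4x4
Op 7 cut(2, 2): punch at orig (2,30); cuts so far [(0, 29), (2, 30), (2, 31)]; region rows[0,4) x cols[28,32) = 4x4
Op 8 cut(3, 3): punch at orig (3,31); cuts so far [(0, 29), (2, 30), (2, 31), (3, 31)]; region rows[0,4) x cols[28,32) = 4x4
Unfold 1 (reflect across v@28): 8 holes -> [(0, 26), (0, 29), (2, 24), (2, 25), (2, 30), (2, 31), (3, 24), (3, 31)]
Unfold 2 (reflect across v@24): 16 holes -> [(0, 18), (0, 21), (0, 26), (0, 29), (2, 16), (2, 17), (2, 22), (2, 23), (2, 24), (2, 25), (2, 30), (2, 31), (3, 16), (3, 23), (3, 24), (3, 31)]
Unfold 3 (reflect across h@4): 32 holes -> [(0, 18), (0, 21), (0, 26), (0, 29), (2, 16), (2, 17), (2, 22), (2, 23), (2, 24), (2, 25), (2, 30), (2, 31), (3, 16), (3, 23), (3, 24), (3, 31), (4, 16), (4, 23), (4, 24), (4, 31), (5, 16), (5, 17), (5, 22), (5, 23), (5, 24), (5, 25), (5, 30), (5, 31), (7, 18), (7, 21), (7, 26), (7, 29)]
Unfold 4 (reflect across v@16): 64 holes -> [(0, 2), (0, 5), (0, 10), (0, 13), (0, 18), (0, 21), (0, 26), (0, 29), (2, 0), (2, 1), (2, 6), (2, 7), (2, 8), (2, 9), (2, 14), (2, 15), (2, 16), (2, 17), (2, 22), (2, 23), (2, 24), (2, 25), (2, 30), (2, 31), (3, 0), (3, 7), (3, 8), (3, 15), (3, 16), (3, 23), (3, 24), (3, 31), (4, 0), (4, 7), (4, 8), (4, 15), (4, 16), (4, 23), (4, 24), (4, 31), (5, 0), (5, 1), (5, 6), (5, 7), (5, 8), (5, 9), (5, 14), (5, 15), (5, 16), (5, 17), (5, 22), (5, 23), (5, 24), (5, 25), (5, 30), (5, 31), (7, 2), (7, 5), (7, 10), (7, 13), (7, 18), (7, 21), (7, 26), (7, 29)]

Answer: 64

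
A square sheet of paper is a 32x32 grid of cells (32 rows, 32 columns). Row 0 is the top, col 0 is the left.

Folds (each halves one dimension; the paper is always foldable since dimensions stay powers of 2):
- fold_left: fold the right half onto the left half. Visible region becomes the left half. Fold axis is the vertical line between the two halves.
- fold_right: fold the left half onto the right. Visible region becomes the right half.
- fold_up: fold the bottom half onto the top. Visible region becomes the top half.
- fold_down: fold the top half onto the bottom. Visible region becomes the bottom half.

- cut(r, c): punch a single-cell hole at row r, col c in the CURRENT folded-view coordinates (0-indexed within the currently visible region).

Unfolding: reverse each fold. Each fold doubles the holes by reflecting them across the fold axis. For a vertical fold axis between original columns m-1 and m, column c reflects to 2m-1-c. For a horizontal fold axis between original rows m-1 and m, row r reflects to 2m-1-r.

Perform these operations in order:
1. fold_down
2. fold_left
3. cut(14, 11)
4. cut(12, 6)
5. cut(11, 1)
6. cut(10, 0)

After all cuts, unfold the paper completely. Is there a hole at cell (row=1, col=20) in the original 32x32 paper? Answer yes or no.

Op 1 fold_down: fold axis h@16; visible region now rows[16,32) x cols[0,32) = 16x32
Op 2 fold_left: fold axis v@16; visible region now rows[16,32) x cols[0,16) = 16x16
Op 3 cut(14, 11): punch at orig (30,11); cuts so far [(30, 11)]; region rows[16,32) x cols[0,16) = 16x16
Op 4 cut(12, 6): punch at orig (28,6); cuts so far [(28, 6), (30, 11)]; region rows[16,32) x cols[0,16) = 16x16
Op 5 cut(11, 1): punch at orig (27,1); cuts so far [(27, 1), (28, 6), (30, 11)]; region rows[16,32) x cols[0,16) = 16x16
Op 6 cut(10, 0): punch at orig (26,0); cuts so far [(26, 0), (27, 1), (28, 6), (30, 11)]; region rows[16,32) x cols[0,16) = 16x16
Unfold 1 (reflect across v@16): 8 holes -> [(26, 0), (26, 31), (27, 1), (27, 30), (28, 6), (28, 25), (30, 11), (30, 20)]
Unfold 2 (reflect across h@16): 16 holes -> [(1, 11), (1, 20), (3, 6), (3, 25), (4, 1), (4, 30), (5, 0), (5, 31), (26, 0), (26, 31), (27, 1), (27, 30), (28, 6), (28, 25), (30, 11), (30, 20)]
Holes: [(1, 11), (1, 20), (3, 6), (3, 25), (4, 1), (4, 30), (5, 0), (5, 31), (26, 0), (26, 31), (27, 1), (27, 30), (28, 6), (28, 25), (30, 11), (30, 20)]

Answer: yes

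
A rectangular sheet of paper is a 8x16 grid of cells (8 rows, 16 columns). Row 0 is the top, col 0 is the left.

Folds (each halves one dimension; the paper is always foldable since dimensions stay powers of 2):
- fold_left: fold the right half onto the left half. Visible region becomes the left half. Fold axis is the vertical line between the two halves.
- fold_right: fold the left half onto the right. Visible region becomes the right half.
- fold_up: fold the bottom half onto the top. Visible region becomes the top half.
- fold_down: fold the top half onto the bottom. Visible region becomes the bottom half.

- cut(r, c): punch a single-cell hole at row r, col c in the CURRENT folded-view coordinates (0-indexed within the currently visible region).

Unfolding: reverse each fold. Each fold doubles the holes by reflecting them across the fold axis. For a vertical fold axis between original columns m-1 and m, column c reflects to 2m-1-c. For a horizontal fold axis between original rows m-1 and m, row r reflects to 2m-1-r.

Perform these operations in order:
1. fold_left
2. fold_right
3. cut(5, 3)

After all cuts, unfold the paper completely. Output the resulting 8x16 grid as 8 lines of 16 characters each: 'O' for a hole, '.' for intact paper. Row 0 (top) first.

Answer: ................
................
................
................
................
O......OO......O
................
................

Derivation:
Op 1 fold_left: fold axis v@8; visible region now rows[0,8) x cols[0,8) = 8x8
Op 2 fold_right: fold axis v@4; visible region now rows[0,8) x cols[4,8) = 8x4
Op 3 cut(5, 3): punch at orig (5,7); cuts so far [(5, 7)]; region rows[0,8) x cols[4,8) = 8x4
Unfold 1 (reflect across v@4): 2 holes -> [(5, 0), (5, 7)]
Unfold 2 (reflect across v@8): 4 holes -> [(5, 0), (5, 7), (5, 8), (5, 15)]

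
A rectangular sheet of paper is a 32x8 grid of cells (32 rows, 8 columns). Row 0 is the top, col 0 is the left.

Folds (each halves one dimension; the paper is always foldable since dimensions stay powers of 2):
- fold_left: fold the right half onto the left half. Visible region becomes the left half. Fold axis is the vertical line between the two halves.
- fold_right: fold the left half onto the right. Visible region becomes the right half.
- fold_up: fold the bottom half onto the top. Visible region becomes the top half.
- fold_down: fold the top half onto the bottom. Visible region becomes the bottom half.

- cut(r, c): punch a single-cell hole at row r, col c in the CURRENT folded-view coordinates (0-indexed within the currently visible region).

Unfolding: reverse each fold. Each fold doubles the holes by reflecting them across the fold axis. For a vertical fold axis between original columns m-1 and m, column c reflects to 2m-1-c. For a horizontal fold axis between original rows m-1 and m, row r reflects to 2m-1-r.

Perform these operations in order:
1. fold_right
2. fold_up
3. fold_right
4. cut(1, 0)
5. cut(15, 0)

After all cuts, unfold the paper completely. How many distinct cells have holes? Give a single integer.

Op 1 fold_right: fold axis v@4; visible region now rows[0,32) x cols[4,8) = 32x4
Op 2 fold_up: fold axis h@16; visible region now rows[0,16) x cols[4,8) = 16x4
Op 3 fold_right: fold axis v@6; visible region now rows[0,16) x cols[6,8) = 16x2
Op 4 cut(1, 0): punch at orig (1,6); cuts so far [(1, 6)]; region rows[0,16) x cols[6,8) = 16x2
Op 5 cut(15, 0): punch at orig (15,6); cuts so far [(1, 6), (15, 6)]; region rows[0,16) x cols[6,8) = 16x2
Unfold 1 (reflect across v@6): 4 holes -> [(1, 5), (1, 6), (15, 5), (15, 6)]
Unfold 2 (reflect across h@16): 8 holes -> [(1, 5), (1, 6), (15, 5), (15, 6), (16, 5), (16, 6), (30, 5), (30, 6)]
Unfold 3 (reflect across v@4): 16 holes -> [(1, 1), (1, 2), (1, 5), (1, 6), (15, 1), (15, 2), (15, 5), (15, 6), (16, 1), (16, 2), (16, 5), (16, 6), (30, 1), (30, 2), (30, 5), (30, 6)]

Answer: 16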